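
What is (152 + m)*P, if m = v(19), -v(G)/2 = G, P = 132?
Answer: 15048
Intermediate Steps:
v(G) = -2*G
m = -38 (m = -2*19 = -38)
(152 + m)*P = (152 - 38)*132 = 114*132 = 15048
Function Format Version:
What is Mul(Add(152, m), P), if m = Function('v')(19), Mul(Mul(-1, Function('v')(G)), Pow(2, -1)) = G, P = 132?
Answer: 15048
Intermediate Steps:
Function('v')(G) = Mul(-2, G)
m = -38 (m = Mul(-2, 19) = -38)
Mul(Add(152, m), P) = Mul(Add(152, -38), 132) = Mul(114, 132) = 15048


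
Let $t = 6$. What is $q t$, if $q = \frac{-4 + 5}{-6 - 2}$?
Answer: $- \frac{3}{4} \approx -0.75$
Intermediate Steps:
$q = - \frac{1}{8}$ ($q = 1 \frac{1}{-8} = 1 \left(- \frac{1}{8}\right) = - \frac{1}{8} \approx -0.125$)
$q t = \left(- \frac{1}{8}\right) 6 = - \frac{3}{4}$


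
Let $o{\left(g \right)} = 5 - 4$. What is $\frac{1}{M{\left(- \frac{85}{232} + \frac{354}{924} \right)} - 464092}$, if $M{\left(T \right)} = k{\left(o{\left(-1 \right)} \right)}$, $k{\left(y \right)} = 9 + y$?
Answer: $- \frac{1}{464082} \approx -2.1548 \cdot 10^{-6}$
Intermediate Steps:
$o{\left(g \right)} = 1$ ($o{\left(g \right)} = 5 - 4 = 1$)
$M{\left(T \right)} = 10$ ($M{\left(T \right)} = 9 + 1 = 10$)
$\frac{1}{M{\left(- \frac{85}{232} + \frac{354}{924} \right)} - 464092} = \frac{1}{10 - 464092} = \frac{1}{-464082} = - \frac{1}{464082}$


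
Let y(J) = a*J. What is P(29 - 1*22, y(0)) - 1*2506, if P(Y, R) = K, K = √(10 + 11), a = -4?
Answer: -2506 + √21 ≈ -2501.4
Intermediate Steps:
K = √21 ≈ 4.5826
y(J) = -4*J
P(Y, R) = √21
P(29 - 1*22, y(0)) - 1*2506 = √21 - 1*2506 = √21 - 2506 = -2506 + √21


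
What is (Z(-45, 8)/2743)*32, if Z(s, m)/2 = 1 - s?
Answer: 2944/2743 ≈ 1.0733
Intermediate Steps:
Z(s, m) = 2 - 2*s (Z(s, m) = 2*(1 - s) = 2 - 2*s)
(Z(-45, 8)/2743)*32 = ((2 - 2*(-45))/2743)*32 = ((2 + 90)*(1/2743))*32 = (92*(1/2743))*32 = (92/2743)*32 = 2944/2743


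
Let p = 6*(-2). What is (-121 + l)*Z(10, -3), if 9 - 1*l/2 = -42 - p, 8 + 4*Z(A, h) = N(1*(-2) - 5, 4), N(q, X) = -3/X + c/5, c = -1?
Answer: 7697/80 ≈ 96.213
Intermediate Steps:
p = -12
N(q, X) = -⅕ - 3/X (N(q, X) = -3/X - 1/5 = -3/X - 1*⅕ = -3/X - ⅕ = -⅕ - 3/X)
Z(A, h) = -179/80 (Z(A, h) = -2 + ((⅕)*(-15 - 1*4)/4)/4 = -2 + ((⅕)*(¼)*(-15 - 4))/4 = -2 + ((⅕)*(¼)*(-19))/4 = -2 + (¼)*(-19/20) = -2 - 19/80 = -179/80)
l = 78 (l = 18 - 2*(-42 - 1*(-12)) = 18 - 2*(-42 + 12) = 18 - 2*(-30) = 18 + 60 = 78)
(-121 + l)*Z(10, -3) = (-121 + 78)*(-179/80) = -43*(-179/80) = 7697/80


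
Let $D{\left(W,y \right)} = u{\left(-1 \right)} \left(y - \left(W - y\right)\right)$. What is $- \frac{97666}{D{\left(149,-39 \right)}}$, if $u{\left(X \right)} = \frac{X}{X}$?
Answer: $\frac{97666}{227} \approx 430.25$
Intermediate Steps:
$u{\left(X \right)} = 1$
$D{\left(W,y \right)} = - W + 2 y$ ($D{\left(W,y \right)} = 1 \left(y - \left(W - y\right)\right) = 1 \left(- W + 2 y\right) = - W + 2 y$)
$- \frac{97666}{D{\left(149,-39 \right)}} = - \frac{97666}{\left(-1\right) 149 + 2 \left(-39\right)} = - \frac{97666}{-149 - 78} = - \frac{97666}{-227} = \left(-97666\right) \left(- \frac{1}{227}\right) = \frac{97666}{227}$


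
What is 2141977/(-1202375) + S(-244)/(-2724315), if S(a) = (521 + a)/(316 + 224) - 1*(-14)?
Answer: -126045450448823/70754002159500 ≈ -1.7815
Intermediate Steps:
S(a) = 8081/540 + a/540 (S(a) = (521 + a)/540 + 14 = (521 + a)*(1/540) + 14 = (521/540 + a/540) + 14 = 8081/540 + a/540)
2141977/(-1202375) + S(-244)/(-2724315) = 2141977/(-1202375) + (8081/540 + (1/540)*(-244))/(-2724315) = 2141977*(-1/1202375) + (8081/540 - 61/135)*(-1/2724315) = -2141977/1202375 + (7837/540)*(-1/2724315) = -2141977/1202375 - 7837/1471130100 = -126045450448823/70754002159500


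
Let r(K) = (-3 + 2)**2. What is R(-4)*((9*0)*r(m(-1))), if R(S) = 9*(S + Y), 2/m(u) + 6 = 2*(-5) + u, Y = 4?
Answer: 0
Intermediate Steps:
m(u) = 2/(-16 + u) (m(u) = 2/(-6 + (2*(-5) + u)) = 2/(-6 + (-10 + u)) = 2/(-16 + u))
r(K) = 1 (r(K) = (-1)**2 = 1)
R(S) = 36 + 9*S (R(S) = 9*(S + 4) = 9*(4 + S) = 36 + 9*S)
R(-4)*((9*0)*r(m(-1))) = (36 + 9*(-4))*((9*0)*1) = (36 - 36)*(0*1) = 0*0 = 0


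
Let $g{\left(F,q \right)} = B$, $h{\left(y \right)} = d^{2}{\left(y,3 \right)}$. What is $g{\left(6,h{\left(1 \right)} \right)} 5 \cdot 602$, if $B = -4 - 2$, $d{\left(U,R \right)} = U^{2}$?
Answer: $-18060$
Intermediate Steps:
$h{\left(y \right)} = y^{4}$ ($h{\left(y \right)} = \left(y^{2}\right)^{2} = y^{4}$)
$B = -6$
$g{\left(F,q \right)} = -6$
$g{\left(6,h{\left(1 \right)} \right)} 5 \cdot 602 = \left(-6\right) 5 \cdot 602 = \left(-30\right) 602 = -18060$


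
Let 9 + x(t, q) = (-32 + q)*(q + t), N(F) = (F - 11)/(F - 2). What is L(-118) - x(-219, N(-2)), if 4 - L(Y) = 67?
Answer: -100109/16 ≈ -6256.8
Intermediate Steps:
N(F) = (-11 + F)/(-2 + F)
L(Y) = -63 (L(Y) = 4 - 1*67 = 4 - 67 = -63)
x(t, q) = -9 + (-32 + q)*(q + t)
L(-118) - x(-219, N(-2)) = -63 - (-9 + ((-11 - 2)/(-2 - 2))² - 32*(-11 - 2)/(-2 - 2) - 32*(-219) + ((-11 - 2)/(-2 - 2))*(-219)) = -63 - (-9 + (-13/(-4))² - 32*(-13)/(-4) + 7008 + (-13/(-4))*(-219)) = -63 - (-9 + (-¼*(-13))² - (-8)*(-13) + 7008 - ¼*(-13)*(-219)) = -63 - (-9 + (13/4)² - 32*13/4 + 7008 + (13/4)*(-219)) = -63 - (-9 + 169/16 - 104 + 7008 - 2847/4) = -63 - 1*99101/16 = -63 - 99101/16 = -100109/16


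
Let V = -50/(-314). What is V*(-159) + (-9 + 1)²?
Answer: 6073/157 ≈ 38.682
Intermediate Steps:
V = 25/157 (V = -50*(-1/314) = 25/157 ≈ 0.15924)
V*(-159) + (-9 + 1)² = (25/157)*(-159) + (-9 + 1)² = -3975/157 + (-8)² = -3975/157 + 64 = 6073/157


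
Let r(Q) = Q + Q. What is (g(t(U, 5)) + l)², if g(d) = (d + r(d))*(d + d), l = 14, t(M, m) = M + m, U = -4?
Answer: 400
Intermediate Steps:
r(Q) = 2*Q
g(d) = 6*d² (g(d) = (d + 2*d)*(d + d) = (3*d)*(2*d) = 6*d²)
(g(t(U, 5)) + l)² = (6*(-4 + 5)² + 14)² = (6*1² + 14)² = (6*1 + 14)² = (6 + 14)² = 20² = 400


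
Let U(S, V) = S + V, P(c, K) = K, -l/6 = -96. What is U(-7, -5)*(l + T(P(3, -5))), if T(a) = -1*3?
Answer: -6876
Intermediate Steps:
l = 576 (l = -6*(-96) = 576)
T(a) = -3
U(-7, -5)*(l + T(P(3, -5))) = (-7 - 5)*(576 - 3) = -12*573 = -6876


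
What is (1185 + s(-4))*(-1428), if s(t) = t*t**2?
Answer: -1600788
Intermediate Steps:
s(t) = t**3
(1185 + s(-4))*(-1428) = (1185 + (-4)**3)*(-1428) = (1185 - 64)*(-1428) = 1121*(-1428) = -1600788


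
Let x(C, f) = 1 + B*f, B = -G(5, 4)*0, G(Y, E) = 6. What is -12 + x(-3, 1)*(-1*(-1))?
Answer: -11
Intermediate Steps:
B = 0 (B = -1*6*0 = -6*0 = 0)
x(C, f) = 1 (x(C, f) = 1 + 0*f = 1 + 0 = 1)
-12 + x(-3, 1)*(-1*(-1)) = -12 + 1*(-1*(-1)) = -12 + 1*1 = -12 + 1 = -11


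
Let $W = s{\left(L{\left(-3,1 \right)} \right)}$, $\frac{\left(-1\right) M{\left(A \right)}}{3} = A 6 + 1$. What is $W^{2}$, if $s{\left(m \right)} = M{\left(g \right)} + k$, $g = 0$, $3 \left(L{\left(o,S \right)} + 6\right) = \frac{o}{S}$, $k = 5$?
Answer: $4$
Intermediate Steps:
$L{\left(o,S \right)} = -6 + \frac{o}{3 S}$ ($L{\left(o,S \right)} = -6 + \frac{o \frac{1}{S}}{3} = -6 + \frac{o}{3 S}$)
$M{\left(A \right)} = -3 - 18 A$ ($M{\left(A \right)} = - 3 \left(A 6 + 1\right) = - 3 \left(6 A + 1\right) = - 3 \left(1 + 6 A\right) = -3 - 18 A$)
$s{\left(m \right)} = 2$ ($s{\left(m \right)} = \left(-3 - 0\right) + 5 = \left(-3 + 0\right) + 5 = -3 + 5 = 2$)
$W = 2$
$W^{2} = 2^{2} = 4$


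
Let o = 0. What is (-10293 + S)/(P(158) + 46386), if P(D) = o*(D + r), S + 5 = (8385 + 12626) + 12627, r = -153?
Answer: 3890/7731 ≈ 0.50317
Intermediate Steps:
S = 33633 (S = -5 + ((8385 + 12626) + 12627) = -5 + (21011 + 12627) = -5 + 33638 = 33633)
P(D) = 0 (P(D) = 0*(D - 153) = 0*(-153 + D) = 0)
(-10293 + S)/(P(158) + 46386) = (-10293 + 33633)/(0 + 46386) = 23340/46386 = 23340*(1/46386) = 3890/7731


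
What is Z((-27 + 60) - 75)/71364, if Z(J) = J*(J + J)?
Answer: 294/5947 ≈ 0.049437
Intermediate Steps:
Z(J) = 2*J² (Z(J) = J*(2*J) = 2*J²)
Z((-27 + 60) - 75)/71364 = (2*((-27 + 60) - 75)²)/71364 = (2*(33 - 75)²)*(1/71364) = (2*(-42)²)*(1/71364) = (2*1764)*(1/71364) = 3528*(1/71364) = 294/5947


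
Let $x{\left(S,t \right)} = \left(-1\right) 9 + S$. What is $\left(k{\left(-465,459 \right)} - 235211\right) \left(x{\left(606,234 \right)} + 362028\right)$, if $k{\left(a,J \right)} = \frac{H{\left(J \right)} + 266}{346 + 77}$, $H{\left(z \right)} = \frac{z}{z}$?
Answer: $- \frac{4008778519250}{47} \approx -8.5293 \cdot 10^{10}$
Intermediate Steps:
$H{\left(z \right)} = 1$
$k{\left(a,J \right)} = \frac{89}{141}$ ($k{\left(a,J \right)} = \frac{1 + 266}{346 + 77} = \frac{267}{423} = 267 \cdot \frac{1}{423} = \frac{89}{141}$)
$x{\left(S,t \right)} = -9 + S$
$\left(k{\left(-465,459 \right)} - 235211\right) \left(x{\left(606,234 \right)} + 362028\right) = \left(\frac{89}{141} - 235211\right) \left(\left(-9 + 606\right) + 362028\right) = - \frac{33164662 \left(597 + 362028\right)}{141} = \left(- \frac{33164662}{141}\right) 362625 = - \frac{4008778519250}{47}$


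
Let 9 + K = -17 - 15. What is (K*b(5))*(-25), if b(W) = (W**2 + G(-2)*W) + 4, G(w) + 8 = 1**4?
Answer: -6150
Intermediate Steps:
K = -41 (K = -9 + (-17 - 15) = -9 - 32 = -41)
G(w) = -7 (G(w) = -8 + 1**4 = -8 + 1 = -7)
b(W) = 4 + W**2 - 7*W (b(W) = (W**2 - 7*W) + 4 = 4 + W**2 - 7*W)
(K*b(5))*(-25) = -41*(4 + 5**2 - 7*5)*(-25) = -41*(4 + 25 - 35)*(-25) = -41*(-6)*(-25) = 246*(-25) = -6150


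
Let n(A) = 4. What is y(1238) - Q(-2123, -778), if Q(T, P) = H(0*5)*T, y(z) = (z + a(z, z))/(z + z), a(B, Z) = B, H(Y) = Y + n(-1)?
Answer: 8493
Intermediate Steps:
H(Y) = 4 + Y (H(Y) = Y + 4 = 4 + Y)
y(z) = 1 (y(z) = (z + z)/(z + z) = (2*z)/((2*z)) = (2*z)*(1/(2*z)) = 1)
Q(T, P) = 4*T (Q(T, P) = (4 + 0*5)*T = (4 + 0)*T = 4*T)
y(1238) - Q(-2123, -778) = 1 - 4*(-2123) = 1 - 1*(-8492) = 1 + 8492 = 8493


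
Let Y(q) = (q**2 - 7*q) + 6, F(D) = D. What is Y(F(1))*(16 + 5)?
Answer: 0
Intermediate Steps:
Y(q) = 6 + q**2 - 7*q
Y(F(1))*(16 + 5) = (6 + 1**2 - 7*1)*(16 + 5) = (6 + 1 - 7)*21 = 0*21 = 0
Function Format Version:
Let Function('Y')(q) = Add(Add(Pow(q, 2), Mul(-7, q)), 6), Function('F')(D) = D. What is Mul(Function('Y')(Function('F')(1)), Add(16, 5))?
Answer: 0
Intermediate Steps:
Function('Y')(q) = Add(6, Pow(q, 2), Mul(-7, q))
Mul(Function('Y')(Function('F')(1)), Add(16, 5)) = Mul(Add(6, Pow(1, 2), Mul(-7, 1)), Add(16, 5)) = Mul(Add(6, 1, -7), 21) = Mul(0, 21) = 0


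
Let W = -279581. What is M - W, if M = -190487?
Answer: 89094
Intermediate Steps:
M - W = -190487 - 1*(-279581) = -190487 + 279581 = 89094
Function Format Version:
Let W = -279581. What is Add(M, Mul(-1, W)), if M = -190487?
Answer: 89094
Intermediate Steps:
Add(M, Mul(-1, W)) = Add(-190487, Mul(-1, -279581)) = Add(-190487, 279581) = 89094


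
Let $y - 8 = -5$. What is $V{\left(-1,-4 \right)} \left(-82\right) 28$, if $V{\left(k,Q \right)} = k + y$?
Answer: $-4592$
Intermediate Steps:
$y = 3$ ($y = 8 - 5 = 3$)
$V{\left(k,Q \right)} = 3 + k$ ($V{\left(k,Q \right)} = k + 3 = 3 + k$)
$V{\left(-1,-4 \right)} \left(-82\right) 28 = \left(3 - 1\right) \left(-82\right) 28 = 2 \left(-82\right) 28 = \left(-164\right) 28 = -4592$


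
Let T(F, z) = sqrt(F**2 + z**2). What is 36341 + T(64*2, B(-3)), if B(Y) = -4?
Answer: 36341 + 20*sqrt(41) ≈ 36469.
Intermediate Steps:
36341 + T(64*2, B(-3)) = 36341 + sqrt((64*2)**2 + (-4)**2) = 36341 + sqrt(128**2 + 16) = 36341 + sqrt(16384 + 16) = 36341 + sqrt(16400) = 36341 + 20*sqrt(41)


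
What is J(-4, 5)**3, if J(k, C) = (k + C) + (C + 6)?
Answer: 1728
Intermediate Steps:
J(k, C) = 6 + k + 2*C (J(k, C) = (C + k) + (6 + C) = 6 + k + 2*C)
J(-4, 5)**3 = (6 - 4 + 2*5)**3 = (6 - 4 + 10)**3 = 12**3 = 1728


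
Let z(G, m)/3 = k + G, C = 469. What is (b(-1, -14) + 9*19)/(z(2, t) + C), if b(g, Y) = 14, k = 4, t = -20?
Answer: 185/487 ≈ 0.37988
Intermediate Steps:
z(G, m) = 12 + 3*G (z(G, m) = 3*(4 + G) = 12 + 3*G)
(b(-1, -14) + 9*19)/(z(2, t) + C) = (14 + 9*19)/((12 + 3*2) + 469) = (14 + 171)/((12 + 6) + 469) = 185/(18 + 469) = 185/487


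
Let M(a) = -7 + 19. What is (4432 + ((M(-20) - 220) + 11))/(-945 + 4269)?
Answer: 4235/3324 ≈ 1.2741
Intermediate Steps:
M(a) = 12
(4432 + ((M(-20) - 220) + 11))/(-945 + 4269) = (4432 + ((12 - 220) + 11))/(-945 + 4269) = (4432 + (-208 + 11))/3324 = (4432 - 197)*(1/3324) = 4235*(1/3324) = 4235/3324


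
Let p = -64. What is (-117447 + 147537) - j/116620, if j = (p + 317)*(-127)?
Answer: 3509127931/116620 ≈ 30090.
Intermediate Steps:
j = -32131 (j = (-64 + 317)*(-127) = 253*(-127) = -32131)
(-117447 + 147537) - j/116620 = (-117447 + 147537) - (-32131)/116620 = 30090 - (-32131)/116620 = 30090 - 1*(-32131/116620) = 30090 + 32131/116620 = 3509127931/116620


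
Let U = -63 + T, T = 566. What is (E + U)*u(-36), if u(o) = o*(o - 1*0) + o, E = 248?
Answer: 946260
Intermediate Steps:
U = 503 (U = -63 + 566 = 503)
u(o) = o + o² (u(o) = o*(o + 0) + o = o*o + o = o² + o = o + o²)
(E + U)*u(-36) = (248 + 503)*(-36*(1 - 36)) = 751*(-36*(-35)) = 751*1260 = 946260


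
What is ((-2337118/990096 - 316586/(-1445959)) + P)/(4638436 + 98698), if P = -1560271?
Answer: -1116873333152146625/3390931048719462288 ≈ -0.32937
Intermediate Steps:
((-2337118/990096 - 316586/(-1445959)) + P)/(4638436 + 98698) = ((-2337118/990096 - 316586/(-1445959)) - 1560271)/(4638436 + 98698) = ((-2337118*1/990096 - 316586*(-1/1445959)) - 1560271)/4737134 = ((-1168559/495048 + 316586/1445959) - 1560271)*(1/4737134) = (-1532963136953/715819111032 - 1560271)*(1/4737134) = -1116873333152146625/715819111032*1/4737134 = -1116873333152146625/3390931048719462288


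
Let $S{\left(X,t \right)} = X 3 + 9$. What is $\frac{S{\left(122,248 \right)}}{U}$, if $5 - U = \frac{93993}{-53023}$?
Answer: $\frac{1169625}{21124} \approx 55.37$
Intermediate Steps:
$U = \frac{21124}{3119}$ ($U = 5 - \frac{93993}{-53023} = 5 - 93993 \left(- \frac{1}{53023}\right) = 5 - - \frac{5529}{3119} = 5 + \frac{5529}{3119} = \frac{21124}{3119} \approx 6.7727$)
$S{\left(X,t \right)} = 9 + 3 X$ ($S{\left(X,t \right)} = 3 X + 9 = 9 + 3 X$)
$\frac{S{\left(122,248 \right)}}{U} = \frac{9 + 3 \cdot 122}{\frac{21124}{3119}} = \left(9 + 366\right) \frac{3119}{21124} = 375 \cdot \frac{3119}{21124} = \frac{1169625}{21124}$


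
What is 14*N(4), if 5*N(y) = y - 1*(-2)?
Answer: 84/5 ≈ 16.800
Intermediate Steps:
N(y) = 2/5 + y/5 (N(y) = (y - 1*(-2))/5 = (y + 2)/5 = (2 + y)/5 = 2/5 + y/5)
14*N(4) = 14*(2/5 + (1/5)*4) = 14*(2/5 + 4/5) = 14*(6/5) = 84/5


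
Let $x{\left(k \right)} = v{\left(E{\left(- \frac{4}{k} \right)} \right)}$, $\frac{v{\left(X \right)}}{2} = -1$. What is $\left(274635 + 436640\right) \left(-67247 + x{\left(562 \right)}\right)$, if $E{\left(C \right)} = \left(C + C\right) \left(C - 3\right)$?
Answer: $-47832532475$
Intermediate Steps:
$E{\left(C \right)} = 2 C \left(-3 + C\right)$
$v{\left(X \right)} = -2$ ($v{\left(X \right)} = 2 \left(-1\right) = -2$)
$x{\left(k \right)} = -2$
$\left(274635 + 436640\right) \left(-67247 + x{\left(562 \right)}\right) = \left(274635 + 436640\right) \left(-67247 - 2\right) = 711275 \left(-67249\right) = -47832532475$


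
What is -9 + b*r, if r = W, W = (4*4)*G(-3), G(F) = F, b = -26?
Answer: 1239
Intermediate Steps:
W = -48 (W = (4*4)*(-3) = 16*(-3) = -48)
r = -48
-9 + b*r = -9 - 26*(-48) = -9 + 1248 = 1239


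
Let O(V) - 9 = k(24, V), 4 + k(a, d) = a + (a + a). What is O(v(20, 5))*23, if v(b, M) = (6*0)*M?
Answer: 1771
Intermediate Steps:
k(a, d) = -4 + 3*a (k(a, d) = -4 + (a + (a + a)) = -4 + (a + 2*a) = -4 + 3*a)
v(b, M) = 0 (v(b, M) = 0*M = 0)
O(V) = 77 (O(V) = 9 + (-4 + 3*24) = 9 + (-4 + 72) = 9 + 68 = 77)
O(v(20, 5))*23 = 77*23 = 1771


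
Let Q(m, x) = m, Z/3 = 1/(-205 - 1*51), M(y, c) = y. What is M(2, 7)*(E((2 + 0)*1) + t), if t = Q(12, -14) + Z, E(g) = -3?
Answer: 2301/128 ≈ 17.977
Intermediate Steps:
Z = -3/256 (Z = 3/(-205 - 1*51) = 3/(-205 - 51) = 3/(-256) = 3*(-1/256) = -3/256 ≈ -0.011719)
t = 3069/256 (t = 12 - 3/256 = 3069/256 ≈ 11.988)
M(2, 7)*(E((2 + 0)*1) + t) = 2*(-3 + 3069/256) = 2*(2301/256) = 2301/128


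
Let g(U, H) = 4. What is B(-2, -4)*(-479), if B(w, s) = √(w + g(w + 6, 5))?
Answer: -479*√2 ≈ -677.41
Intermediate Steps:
B(w, s) = √(4 + w) (B(w, s) = √(w + 4) = √(4 + w))
B(-2, -4)*(-479) = √(4 - 2)*(-479) = √2*(-479) = -479*√2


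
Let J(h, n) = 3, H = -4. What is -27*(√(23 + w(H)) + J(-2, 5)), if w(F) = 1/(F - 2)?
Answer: -81 - 9*√822/2 ≈ -210.02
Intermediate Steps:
w(F) = 1/(-2 + F)
-27*(√(23 + w(H)) + J(-2, 5)) = -27*(√(23 + 1/(-2 - 4)) + 3) = -27*(√(23 + 1/(-6)) + 3) = -27*(√(23 - ⅙) + 3) = -27*(√(137/6) + 3) = -27*(√822/6 + 3) = -27*(3 + √822/6) = -81 - 9*√822/2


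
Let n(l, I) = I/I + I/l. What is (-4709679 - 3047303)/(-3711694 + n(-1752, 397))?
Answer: 13590232464/6502886533 ≈ 2.0899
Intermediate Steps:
n(l, I) = 1 + I/l
(-4709679 - 3047303)/(-3711694 + n(-1752, 397)) = (-4709679 - 3047303)/(-3711694 + (397 - 1752)/(-1752)) = -7756982/(-3711694 - 1/1752*(-1355)) = -7756982/(-3711694 + 1355/1752) = -7756982/(-6502886533/1752) = -7756982*(-1752/6502886533) = 13590232464/6502886533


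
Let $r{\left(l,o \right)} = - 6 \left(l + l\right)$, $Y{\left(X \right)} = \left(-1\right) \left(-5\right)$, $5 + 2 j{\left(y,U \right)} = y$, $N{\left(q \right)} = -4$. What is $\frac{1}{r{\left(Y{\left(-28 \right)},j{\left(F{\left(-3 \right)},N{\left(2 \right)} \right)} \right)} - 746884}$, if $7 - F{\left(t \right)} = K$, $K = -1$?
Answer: $- \frac{1}{746944} \approx -1.3388 \cdot 10^{-6}$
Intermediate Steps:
$F{\left(t \right)} = 8$ ($F{\left(t \right)} = 7 - -1 = 7 + 1 = 8$)
$j{\left(y,U \right)} = - \frac{5}{2} + \frac{y}{2}$
$Y{\left(X \right)} = 5$
$r{\left(l,o \right)} = - 12 l$ ($r{\left(l,o \right)} = - 6 \cdot 2 l = - 12 l$)
$\frac{1}{r{\left(Y{\left(-28 \right)},j{\left(F{\left(-3 \right)},N{\left(2 \right)} \right)} \right)} - 746884} = \frac{1}{\left(-12\right) 5 - 746884} = \frac{1}{-60 - 746884} = \frac{1}{-746944} = - \frac{1}{746944}$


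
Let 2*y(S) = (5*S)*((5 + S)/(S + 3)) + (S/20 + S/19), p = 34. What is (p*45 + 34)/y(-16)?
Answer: -965770/21407 ≈ -45.115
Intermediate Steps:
y(S) = 39*S/760 + 5*S*(5 + S)/(2*(3 + S)) (y(S) = ((5*S)*((5 + S)/(S + 3)) + (S/20 + S/19))/2 = ((5*S)*((5 + S)/(3 + S)) + (S*(1/20) + S*(1/19)))/2 = ((5*S)*((5 + S)/(3 + S)) + (S/20 + S/19))/2 = (5*S*(5 + S)/(3 + S) + 39*S/380)/2 = (39*S/380 + 5*S*(5 + S)/(3 + S))/2 = 39*S/760 + 5*S*(5 + S)/(2*(3 + S)))
(p*45 + 34)/y(-16) = (34*45 + 34)/(((1/760)*(-16)*(9617 + 1939*(-16))/(3 - 16))) = (1530 + 34)/(((1/760)*(-16)*(9617 - 31024)/(-13))) = 1564/(((1/760)*(-16)*(-1/13)*(-21407))) = 1564/(-42814/1235) = 1564*(-1235/42814) = -965770/21407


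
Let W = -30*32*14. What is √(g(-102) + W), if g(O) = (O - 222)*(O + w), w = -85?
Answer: 2*√11787 ≈ 217.14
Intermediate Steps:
g(O) = (-222 + O)*(-85 + O) (g(O) = (O - 222)*(O - 85) = (-222 + O)*(-85 + O))
W = -13440 (W = -960*14 = -13440)
√(g(-102) + W) = √((18870 + (-102)² - 307*(-102)) - 13440) = √((18870 + 10404 + 31314) - 13440) = √(60588 - 13440) = √47148 = 2*√11787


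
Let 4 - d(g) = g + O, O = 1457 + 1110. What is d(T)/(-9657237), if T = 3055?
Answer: 5618/9657237 ≈ 0.00058174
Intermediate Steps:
O = 2567
d(g) = -2563 - g (d(g) = 4 - (g + 2567) = 4 - (2567 + g) = 4 + (-2567 - g) = -2563 - g)
d(T)/(-9657237) = (-2563 - 1*3055)/(-9657237) = (-2563 - 3055)*(-1/9657237) = -5618*(-1/9657237) = 5618/9657237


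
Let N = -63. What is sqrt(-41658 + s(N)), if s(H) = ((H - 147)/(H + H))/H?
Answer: I*sqrt(165340707)/63 ≈ 204.1*I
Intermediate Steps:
s(H) = (-147 + H)/(2*H**2) (s(H) = ((-147 + H)/((2*H)))/H = ((-147 + H)*(1/(2*H)))/H = ((-147 + H)/(2*H))/H = (-147 + H)/(2*H**2))
sqrt(-41658 + s(N)) = sqrt(-41658 + (1/2)*(-147 - 63)/(-63)**2) = sqrt(-41658 + (1/2)*(1/3969)*(-210)) = sqrt(-41658 - 5/189) = sqrt(-7873367/189) = I*sqrt(165340707)/63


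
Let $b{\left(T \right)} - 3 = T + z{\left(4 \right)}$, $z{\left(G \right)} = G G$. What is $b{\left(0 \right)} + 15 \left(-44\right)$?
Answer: $-641$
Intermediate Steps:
$z{\left(G \right)} = G^{2}$
$b{\left(T \right)} = 19 + T$ ($b{\left(T \right)} = 3 + \left(T + 4^{2}\right) = 3 + \left(T + 16\right) = 3 + \left(16 + T\right) = 19 + T$)
$b{\left(0 \right)} + 15 \left(-44\right) = \left(19 + 0\right) + 15 \left(-44\right) = 19 - 660 = -641$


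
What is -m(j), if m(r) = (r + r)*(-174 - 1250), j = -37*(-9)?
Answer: 948384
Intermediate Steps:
j = 333
m(r) = -2848*r (m(r) = (2*r)*(-1424) = -2848*r)
-m(j) = -(-2848)*333 = -1*(-948384) = 948384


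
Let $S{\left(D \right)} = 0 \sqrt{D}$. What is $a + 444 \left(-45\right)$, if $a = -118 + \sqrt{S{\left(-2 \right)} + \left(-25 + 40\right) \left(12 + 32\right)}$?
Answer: $-20098 + 2 \sqrt{165} \approx -20072.0$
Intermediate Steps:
$S{\left(D \right)} = 0$
$a = -118 + 2 \sqrt{165}$ ($a = -118 + \sqrt{0 + \left(-25 + 40\right) \left(12 + 32\right)} = -118 + \sqrt{0 + 15 \cdot 44} = -118 + \sqrt{0 + 660} = -118 + \sqrt{660} = -118 + 2 \sqrt{165} \approx -92.31$)
$a + 444 \left(-45\right) = \left(-118 + 2 \sqrt{165}\right) + 444 \left(-45\right) = \left(-118 + 2 \sqrt{165}\right) - 19980 = -20098 + 2 \sqrt{165}$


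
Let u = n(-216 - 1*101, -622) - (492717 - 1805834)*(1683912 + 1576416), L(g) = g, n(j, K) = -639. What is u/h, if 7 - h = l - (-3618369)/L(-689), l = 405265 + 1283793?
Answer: -983247123958931/386712590 ≈ -2.5426e+6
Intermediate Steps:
u = 4281192121737 (u = -639 - (492717 - 1805834)*(1683912 + 1576416) = -639 - (-1313117)*3260328 = -639 - 1*(-4281192122376) = -639 + 4281192122376 = 4281192121737)
l = 1689058
h = -1160137770/689 (h = 7 - (1689058 - (-3618369)/(-689)) = 7 - (1689058 - (-3618369)*(-1)/689) = 7 - (1689058 - 1*3618369/689) = 7 - (1689058 - 3618369/689) = 7 - 1*1160142593/689 = 7 - 1160142593/689 = -1160137770/689 ≈ -1.6838e+6)
u/h = 4281192121737/(-1160137770/689) = 4281192121737*(-689/1160137770) = -983247123958931/386712590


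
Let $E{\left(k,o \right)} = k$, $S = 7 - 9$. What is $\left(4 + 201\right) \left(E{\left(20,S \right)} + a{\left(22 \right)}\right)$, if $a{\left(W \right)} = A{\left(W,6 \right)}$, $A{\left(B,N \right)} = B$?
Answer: $8610$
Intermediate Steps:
$S = -2$ ($S = 7 - 9 = -2$)
$a{\left(W \right)} = W$
$\left(4 + 201\right) \left(E{\left(20,S \right)} + a{\left(22 \right)}\right) = \left(4 + 201\right) \left(20 + 22\right) = 205 \cdot 42 = 8610$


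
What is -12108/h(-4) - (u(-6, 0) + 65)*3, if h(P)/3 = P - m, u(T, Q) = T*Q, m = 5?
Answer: 2281/9 ≈ 253.44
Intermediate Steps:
u(T, Q) = Q*T
h(P) = -15 + 3*P (h(P) = 3*(P - 1*5) = 3*(P - 5) = 3*(-5 + P) = -15 + 3*P)
-12108/h(-4) - (u(-6, 0) + 65)*3 = -12108/(-15 + 3*(-4)) - (0*(-6) + 65)*3 = -12108/(-15 - 12) - (0 + 65)*3 = -12108/(-27) - 65*3 = -12108*(-1/27) - 1*195 = 4036/9 - 195 = 2281/9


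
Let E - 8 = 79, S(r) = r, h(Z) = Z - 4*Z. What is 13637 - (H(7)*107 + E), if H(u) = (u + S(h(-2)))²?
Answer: -4533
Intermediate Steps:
h(Z) = -3*Z
E = 87 (E = 8 + 79 = 87)
H(u) = (6 + u)² (H(u) = (u - 3*(-2))² = (u + 6)² = (6 + u)²)
13637 - (H(7)*107 + E) = 13637 - ((6 + 7)²*107 + 87) = 13637 - (13²*107 + 87) = 13637 - (169*107 + 87) = 13637 - (18083 + 87) = 13637 - 1*18170 = 13637 - 18170 = -4533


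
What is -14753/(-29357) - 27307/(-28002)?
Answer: 1214765105/822054714 ≈ 1.4777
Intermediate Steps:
-14753/(-29357) - 27307/(-28002) = -14753*(-1/29357) - 27307*(-1/28002) = 14753/29357 + 27307/28002 = 1214765105/822054714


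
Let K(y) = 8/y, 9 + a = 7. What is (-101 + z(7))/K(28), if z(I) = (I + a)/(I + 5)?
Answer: -8449/24 ≈ -352.04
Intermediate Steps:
a = -2 (a = -9 + 7 = -2)
z(I) = (-2 + I)/(5 + I) (z(I) = (I - 2)/(I + 5) = (-2 + I)/(5 + I))
(-101 + z(7))/K(28) = (-101 + (-2 + 7)/(5 + 7))/((8/28)) = (-101 + 5/12)/((8*(1/28))) = (-101 + (1/12)*5)/(2/7) = (-101 + 5/12)*(7/2) = -1207/12*7/2 = -8449/24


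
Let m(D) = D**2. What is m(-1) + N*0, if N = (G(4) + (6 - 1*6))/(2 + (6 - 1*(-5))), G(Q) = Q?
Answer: 1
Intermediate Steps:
N = 4/13 (N = (4 + (6 - 1*6))/(2 + (6 - 1*(-5))) = (4 + (6 - 6))/(2 + (6 + 5)) = (4 + 0)/(2 + 11) = 4/13 ≈ 0.30769)
m(-1) + N*0 = (-1)**2 + (4/13)*0 = 1 + 0 = 1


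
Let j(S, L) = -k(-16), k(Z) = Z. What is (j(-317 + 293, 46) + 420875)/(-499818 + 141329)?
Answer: -420891/358489 ≈ -1.1741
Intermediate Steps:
j(S, L) = 16 (j(S, L) = -1*(-16) = 16)
(j(-317 + 293, 46) + 420875)/(-499818 + 141329) = (16 + 420875)/(-499818 + 141329) = 420891/(-358489) = 420891*(-1/358489) = -420891/358489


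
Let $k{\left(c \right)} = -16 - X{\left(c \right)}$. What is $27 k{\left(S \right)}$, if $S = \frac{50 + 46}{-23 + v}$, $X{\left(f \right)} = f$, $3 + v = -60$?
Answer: $- \frac{17280}{43} \approx -401.86$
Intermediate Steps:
$v = -63$ ($v = -3 - 60 = -63$)
$S = - \frac{48}{43}$ ($S = \frac{50 + 46}{-23 - 63} = \frac{96}{-86} = 96 \left(- \frac{1}{86}\right) = - \frac{48}{43} \approx -1.1163$)
$k{\left(c \right)} = -16 - c$
$27 k{\left(S \right)} = 27 \left(-16 - - \frac{48}{43}\right) = 27 \left(-16 + \frac{48}{43}\right) = 27 \left(- \frac{640}{43}\right) = - \frac{17280}{43}$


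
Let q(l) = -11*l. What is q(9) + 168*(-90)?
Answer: -15219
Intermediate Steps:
q(9) + 168*(-90) = -11*9 + 168*(-90) = -99 - 15120 = -15219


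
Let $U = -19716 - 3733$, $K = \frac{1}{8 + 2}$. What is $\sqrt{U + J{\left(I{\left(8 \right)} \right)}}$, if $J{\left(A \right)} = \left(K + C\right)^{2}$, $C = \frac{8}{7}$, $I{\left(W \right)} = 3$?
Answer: $\frac{i \sqrt{114892531}}{70} \approx 153.13 i$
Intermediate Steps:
$K = \frac{1}{10} \approx 0.1$
$C = \frac{8}{7}$ ($C = 8 \cdot \frac{1}{7} = \frac{8}{7} \approx 1.1429$)
$U = -23449$
$J{\left(A \right)} = \frac{7569}{4900}$ ($J{\left(A \right)} = \left(\frac{1}{10} + \frac{8}{7}\right)^{2} = \left(\frac{87}{70}\right)^{2} = \frac{7569}{4900}$)
$\sqrt{U + J{\left(I{\left(8 \right)} \right)}} = \sqrt{-23449 + \frac{7569}{4900}} = \sqrt{- \frac{114892531}{4900}} = \frac{i \sqrt{114892531}}{70}$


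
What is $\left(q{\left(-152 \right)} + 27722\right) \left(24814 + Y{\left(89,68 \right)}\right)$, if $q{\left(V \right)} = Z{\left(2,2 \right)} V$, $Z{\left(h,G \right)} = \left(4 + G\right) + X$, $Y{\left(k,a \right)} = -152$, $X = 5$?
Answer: $642445100$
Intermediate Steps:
$Z{\left(h,G \right)} = 9 + G$ ($Z{\left(h,G \right)} = \left(4 + G\right) + 5 = 9 + G$)
$q{\left(V \right)} = 11 V$ ($q{\left(V \right)} = \left(9 + 2\right) V = 11 V$)
$\left(q{\left(-152 \right)} + 27722\right) \left(24814 + Y{\left(89,68 \right)}\right) = \left(11 \left(-152\right) + 27722\right) \left(24814 - 152\right) = \left(-1672 + 27722\right) 24662 = 26050 \cdot 24662 = 642445100$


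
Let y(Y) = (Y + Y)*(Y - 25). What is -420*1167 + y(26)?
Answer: -490088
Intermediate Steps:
y(Y) = 2*Y*(-25 + Y) (y(Y) = (2*Y)*(-25 + Y) = 2*Y*(-25 + Y))
-420*1167 + y(26) = -420*1167 + 2*26*(-25 + 26) = -490140 + 2*26*1 = -490140 + 52 = -490088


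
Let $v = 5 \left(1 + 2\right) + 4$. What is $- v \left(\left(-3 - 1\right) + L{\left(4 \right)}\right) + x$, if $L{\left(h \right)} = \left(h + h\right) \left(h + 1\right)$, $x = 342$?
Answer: $-342$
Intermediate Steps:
$v = 19$ ($v = 5 \cdot 3 + 4 = 15 + 4 = 19$)
$L{\left(h \right)} = 2 h \left(1 + h\right)$
$- v \left(\left(-3 - 1\right) + L{\left(4 \right)}\right) + x = \left(-1\right) 19 \left(\left(-3 - 1\right) + 2 \cdot 4 \left(1 + 4\right)\right) + 342 = - 19 \left(-4 + 2 \cdot 4 \cdot 5\right) + 342 = - 19 \left(-4 + 40\right) + 342 = \left(-19\right) 36 + 342 = -684 + 342 = -342$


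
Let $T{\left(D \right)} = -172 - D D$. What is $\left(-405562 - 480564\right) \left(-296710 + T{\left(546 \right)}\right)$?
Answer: $527243197748$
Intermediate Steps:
$T{\left(D \right)} = -172 - D^{2}$
$\left(-405562 - 480564\right) \left(-296710 + T{\left(546 \right)}\right) = \left(-405562 - 480564\right) \left(-296710 - 298288\right) = - 886126 \left(-296710 - 298288\right) = \left(-886126\right) \left(-594998\right) = 527243197748$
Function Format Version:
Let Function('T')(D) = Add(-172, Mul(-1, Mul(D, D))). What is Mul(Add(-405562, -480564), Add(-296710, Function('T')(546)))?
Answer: 527243197748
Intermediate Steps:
Function('T')(D) = Add(-172, Mul(-1, Pow(D, 2)))
Mul(Add(-405562, -480564), Add(-296710, Function('T')(546))) = Mul(Add(-405562, -480564), Add(-296710, Add(-172, Mul(-1, Pow(546, 2))))) = Mul(-886126, Add(-296710, Add(-172, Mul(-1, 298116)))) = Mul(-886126, Add(-296710, Add(-172, -298116))) = Mul(-886126, Add(-296710, -298288)) = Mul(-886126, -594998) = 527243197748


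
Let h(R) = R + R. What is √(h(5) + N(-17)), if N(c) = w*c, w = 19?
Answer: I*√313 ≈ 17.692*I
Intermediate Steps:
h(R) = 2*R
N(c) = 19*c
√(h(5) + N(-17)) = √(2*5 + 19*(-17)) = √(10 - 323) = √(-313) = I*√313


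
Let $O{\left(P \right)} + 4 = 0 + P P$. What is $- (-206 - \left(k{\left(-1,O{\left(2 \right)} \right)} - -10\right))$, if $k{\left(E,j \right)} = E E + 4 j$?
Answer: $217$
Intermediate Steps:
$O{\left(P \right)} = -4 + P^{2}$ ($O{\left(P \right)} = -4 + \left(0 + P P\right) = -4 + \left(0 + P^{2}\right) = -4 + P^{2}$)
$k{\left(E,j \right)} = E^{2} + 4 j$
$- (-206 - \left(k{\left(-1,O{\left(2 \right)} \right)} - -10\right)) = - (-206 - \left(\left(\left(-1\right)^{2} + 4 \left(-4 + 2^{2}\right)\right) - -10\right)) = - (-206 - \left(\left(1 + 4 \left(-4 + 4\right)\right) + 10\right)) = - (-206 - \left(\left(1 + 4 \cdot 0\right) + 10\right)) = - (-206 - \left(\left(1 + 0\right) + 10\right)) = - (-206 - \left(1 + 10\right)) = - (-206 - 11) = \left(-1\right) \left(-217\right) = 217$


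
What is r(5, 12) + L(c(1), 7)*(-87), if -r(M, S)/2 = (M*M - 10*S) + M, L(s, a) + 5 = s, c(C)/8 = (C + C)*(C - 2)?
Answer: 2007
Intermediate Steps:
c(C) = 16*C*(-2 + C) (c(C) = 8*((C + C)*(C - 2)) = 8*((2*C)*(-2 + C)) = 8*(2*C*(-2 + C)) = 16*C*(-2 + C))
L(s, a) = -5 + s
r(M, S) = -2*M - 2*M² + 20*S (r(M, S) = -2*((M*M - 10*S) + M) = -2*((M² - 10*S) + M) = -2*(M + M² - 10*S) = -2*M - 2*M² + 20*S)
r(5, 12) + L(c(1), 7)*(-87) = (-2*5 - 2*5² + 20*12) + (-5 + 16*1*(-2 + 1))*(-87) = (-10 - 2*25 + 240) + (-5 + 16*1*(-1))*(-87) = (-10 - 50 + 240) + (-5 - 16)*(-87) = 180 - 21*(-87) = 180 + 1827 = 2007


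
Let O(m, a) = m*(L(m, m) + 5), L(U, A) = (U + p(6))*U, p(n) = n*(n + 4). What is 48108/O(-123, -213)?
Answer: -8018/158957 ≈ -0.050441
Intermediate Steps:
p(n) = n*(4 + n)
L(U, A) = U*(60 + U) (L(U, A) = (U + 6*(4 + 6))*U = (U + 6*10)*U = (U + 60)*U = (60 + U)*U = U*(60 + U))
O(m, a) = m*(5 + m*(60 + m)) (O(m, a) = m*(m*(60 + m) + 5) = m*(5 + m*(60 + m)))
48108/O(-123, -213) = 48108/((-123*(5 - 123*(60 - 123)))) = 48108/((-123*(5 - 123*(-63)))) = 48108/((-123*(5 + 7749))) = 48108/((-123*7754)) = 48108/(-953742) = 48108*(-1/953742) = -8018/158957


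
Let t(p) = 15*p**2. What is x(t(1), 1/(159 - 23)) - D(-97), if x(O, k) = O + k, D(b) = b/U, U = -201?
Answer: 397049/27336 ≈ 14.525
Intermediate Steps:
D(b) = -b/201 (D(b) = b/(-201) = b*(-1/201) = -b/201)
x(t(1), 1/(159 - 23)) - D(-97) = (15*1**2 + 1/(159 - 23)) - (-1)*(-97)/201 = (15*1 + 1/136) - 1*97/201 = (15 + 1/136) - 97/201 = 2041/136 - 97/201 = 397049/27336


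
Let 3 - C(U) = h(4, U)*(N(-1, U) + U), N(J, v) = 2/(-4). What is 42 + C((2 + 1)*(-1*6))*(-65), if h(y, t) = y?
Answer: -4963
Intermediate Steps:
N(J, v) = -1/2 (N(J, v) = 2*(-1/4) = -1/2)
C(U) = 5 - 4*U (C(U) = 3 - 4*(-1/2 + U) = 3 - (-2 + 4*U) = 3 + (2 - 4*U) = 5 - 4*U)
42 + C((2 + 1)*(-1*6))*(-65) = 42 + (5 - 4*(2 + 1)*(-1*6))*(-65) = 42 + (5 - 12*(-6))*(-65) = 42 + (5 - 4*(-18))*(-65) = 42 + (5 + 72)*(-65) = 42 + 77*(-65) = 42 - 5005 = -4963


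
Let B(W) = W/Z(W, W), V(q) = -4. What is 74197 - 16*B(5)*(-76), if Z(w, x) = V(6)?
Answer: 72677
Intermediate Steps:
Z(w, x) = -4
B(W) = -W/4 (B(W) = W/(-4) = W*(-¼) = -W/4)
74197 - 16*B(5)*(-76) = 74197 - 16*(-¼*5)*(-76) = 74197 - 16*(-5/4)*(-76) = 74197 - (-20)*(-76) = 74197 - 1*1520 = 74197 - 1520 = 72677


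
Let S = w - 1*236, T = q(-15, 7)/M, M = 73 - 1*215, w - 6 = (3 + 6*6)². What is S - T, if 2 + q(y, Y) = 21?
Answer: 183341/142 ≈ 1291.1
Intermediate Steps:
w = 1527 (w = 6 + (3 + 6*6)² = 6 + (3 + 36)² = 6 + 39² = 6 + 1521 = 1527)
q(y, Y) = 19 (q(y, Y) = -2 + 21 = 19)
M = -142 (M = 73 - 215 = -142)
T = -19/142 (T = 19/(-142) = 19*(-1/142) = -19/142 ≈ -0.13380)
S = 1291 (S = 1527 - 1*236 = 1527 - 236 = 1291)
S - T = 1291 - 1*(-19/142) = 1291 + 19/142 = 183341/142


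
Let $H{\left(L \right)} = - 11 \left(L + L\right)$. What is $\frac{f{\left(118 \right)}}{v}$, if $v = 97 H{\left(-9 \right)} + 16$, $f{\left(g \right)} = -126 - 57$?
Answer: $- \frac{183}{19222} \approx -0.0095203$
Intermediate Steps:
$H{\left(L \right)} = - 22 L$ ($H{\left(L \right)} = - 11 \cdot 2 L = - 22 L$)
$f{\left(g \right)} = -183$ ($f{\left(g \right)} = -126 - 57 = -183$)
$v = 19222$ ($v = 97 \left(\left(-22\right) \left(-9\right)\right) + 16 = 97 \cdot 198 + 16 = 19206 + 16 = 19222$)
$\frac{f{\left(118 \right)}}{v} = - \frac{183}{19222}$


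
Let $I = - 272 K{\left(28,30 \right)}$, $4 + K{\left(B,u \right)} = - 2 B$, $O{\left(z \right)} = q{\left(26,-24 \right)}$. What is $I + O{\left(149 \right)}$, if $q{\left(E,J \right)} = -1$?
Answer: $16319$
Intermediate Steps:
$O{\left(z \right)} = -1$
$K{\left(B,u \right)} = -4 - 2 B$
$I = 16320$ ($I = - 272 \left(-4 - 56\right) = \left(-272\right) \left(-60\right) = 16320$)
$I + O{\left(149 \right)} = 16320 - 1 = 16319$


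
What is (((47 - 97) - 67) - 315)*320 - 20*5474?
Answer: -247720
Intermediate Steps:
(((47 - 97) - 67) - 315)*320 - 20*5474 = ((-50 - 67) - 315)*320 - 109480 = (-117 - 315)*320 - 109480 = -432*320 - 109480 = -138240 - 109480 = -247720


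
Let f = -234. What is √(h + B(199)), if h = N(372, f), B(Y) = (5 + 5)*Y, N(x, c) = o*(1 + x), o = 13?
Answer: √6839 ≈ 82.698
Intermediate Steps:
N(x, c) = 13 + 13*x (N(x, c) = 13*(1 + x) = 13 + 13*x)
B(Y) = 10*Y
h = 4849 (h = 13 + 13*372 = 13 + 4836 = 4849)
√(h + B(199)) = √(4849 + 10*199) = √(4849 + 1990) = √6839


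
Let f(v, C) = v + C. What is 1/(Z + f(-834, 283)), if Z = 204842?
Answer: 1/204291 ≈ 4.8950e-6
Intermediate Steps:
f(v, C) = C + v
1/(Z + f(-834, 283)) = 1/(204842 + (283 - 834)) = 1/(204842 - 551) = 1/204291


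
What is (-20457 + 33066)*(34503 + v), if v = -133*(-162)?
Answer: 706721841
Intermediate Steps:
v = 21546
(-20457 + 33066)*(34503 + v) = (-20457 + 33066)*(34503 + 21546) = 12609*56049 = 706721841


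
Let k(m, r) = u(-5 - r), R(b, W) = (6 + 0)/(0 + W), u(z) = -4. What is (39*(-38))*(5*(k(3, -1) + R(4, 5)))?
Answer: 20748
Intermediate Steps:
R(b, W) = 6/W
k(m, r) = -4
(39*(-38))*(5*(k(3, -1) + R(4, 5))) = (39*(-38))*(5*(-4 + 6/5)) = -7410*(-4 + 6*(⅕)) = -7410*(-4 + 6/5) = -7410*(-14)/5 = -1482*(-14) = 20748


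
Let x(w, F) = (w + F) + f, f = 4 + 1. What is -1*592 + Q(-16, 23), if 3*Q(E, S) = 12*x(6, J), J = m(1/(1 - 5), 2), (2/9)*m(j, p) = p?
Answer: -512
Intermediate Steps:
m(j, p) = 9*p/2
J = 9 (J = (9/2)*2 = 9)
f = 5
x(w, F) = 5 + F + w (x(w, F) = (w + F) + 5 = (F + w) + 5 = 5 + F + w)
Q(E, S) = 80 (Q(E, S) = (12*(5 + 9 + 6))/3 = (12*20)/3 = (1/3)*240 = 80)
-1*592 + Q(-16, 23) = -1*592 + 80 = -592 + 80 = -512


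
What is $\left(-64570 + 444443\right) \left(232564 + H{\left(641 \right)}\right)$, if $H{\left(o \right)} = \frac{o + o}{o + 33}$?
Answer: $\frac{29772435831957}{337} \approx 8.8346 \cdot 10^{10}$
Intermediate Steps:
$H{\left(o \right)} = \frac{2 o}{33 + o}$
$\left(-64570 + 444443\right) \left(232564 + H{\left(641 \right)}\right) = \left(-64570 + 444443\right) \left(232564 + 2 \cdot 641 \frac{1}{33 + 641}\right) = 379873 \left(232564 + 2 \cdot 641 \cdot \frac{1}{674}\right) = 379873 \left(232564 + \frac{641}{337}\right) = 379873 \cdot \frac{78374709}{337} = \frac{29772435831957}{337}$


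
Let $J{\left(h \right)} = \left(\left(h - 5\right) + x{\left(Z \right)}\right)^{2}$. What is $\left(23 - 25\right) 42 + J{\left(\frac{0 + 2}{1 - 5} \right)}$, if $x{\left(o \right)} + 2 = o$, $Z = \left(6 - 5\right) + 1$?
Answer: $- \frac{215}{4} \approx -53.75$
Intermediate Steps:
$Z = 2$ ($Z = 1 + 1 = 2$)
$x{\left(o \right)} = -2 + o$
$J{\left(h \right)} = \left(-5 + h\right)^{2}$ ($J{\left(h \right)} = \left(\left(h - 5\right) + \left(-2 + 2\right)\right)^{2} = \left(\left(h - 5\right) + 0\right)^{2} = \left(\left(-5 + h\right) + 0\right)^{2} = \left(-5 + h\right)^{2}$)
$\left(23 - 25\right) 42 + J{\left(\frac{0 + 2}{1 - 5} \right)} = \left(23 - 25\right) 42 + \left(-5 + \frac{0 + 2}{1 - 5}\right)^{2} = \left(-2\right) 42 + \left(-5 + \frac{2}{-4}\right)^{2} = -84 + \left(-5 + 2 \left(- \frac{1}{4}\right)\right)^{2} = -84 + \left(-5 - \frac{1}{2}\right)^{2} = -84 + \left(- \frac{11}{2}\right)^{2} = -84 + \frac{121}{4} = - \frac{215}{4}$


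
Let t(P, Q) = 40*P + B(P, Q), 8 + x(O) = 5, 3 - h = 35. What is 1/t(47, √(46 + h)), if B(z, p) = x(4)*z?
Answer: 1/1739 ≈ 0.00057504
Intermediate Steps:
h = -32 (h = 3 - 1*35 = 3 - 35 = -32)
x(O) = -3 (x(O) = -8 + 5 = -3)
B(z, p) = -3*z
t(P, Q) = 37*P (t(P, Q) = 40*P - 3*P = 37*P)
1/t(47, √(46 + h)) = 1/(37*47) = 1/1739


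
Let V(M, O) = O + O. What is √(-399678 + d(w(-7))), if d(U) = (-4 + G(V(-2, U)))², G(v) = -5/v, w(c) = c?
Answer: I*√78334287/14 ≈ 632.19*I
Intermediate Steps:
V(M, O) = 2*O
d(U) = (-4 - 5/(2*U))² (d(U) = (-4 - 5*1/(2*U))² = (-4 - 5/(2*U))²)
√(-399678 + d(w(-7))) = √(-399678 + (¼)*(5 + 8*(-7))²/(-7)²) = √(-399678 + (¼)*(1/49)*(5 - 56)²) = √(-399678 + (¼)*(1/49)*(-51)²) = √(-399678 + (¼)*(1/49)*2601) = √(-399678 + 2601/196) = √(-78334287/196) = I*√78334287/14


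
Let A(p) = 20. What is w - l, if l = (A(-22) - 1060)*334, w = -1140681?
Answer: -793321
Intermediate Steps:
l = -347360 (l = (20 - 1060)*334 = -1040*334 = -347360)
w - l = -1140681 - 1*(-347360) = -1140681 + 347360 = -793321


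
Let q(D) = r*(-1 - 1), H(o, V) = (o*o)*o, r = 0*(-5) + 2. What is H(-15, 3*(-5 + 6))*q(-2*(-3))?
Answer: 13500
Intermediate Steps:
r = 2 (r = 0 + 2 = 2)
H(o, V) = o**3 (H(o, V) = o**2*o = o**3)
q(D) = -4 (q(D) = 2*(-1 - 1) = 2*(-2) = -4)
H(-15, 3*(-5 + 6))*q(-2*(-3)) = (-15)**3*(-4) = -3375*(-4) = 13500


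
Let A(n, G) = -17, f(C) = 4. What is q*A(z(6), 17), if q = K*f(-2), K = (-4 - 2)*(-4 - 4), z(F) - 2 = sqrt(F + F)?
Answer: -3264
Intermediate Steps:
z(F) = 2 + sqrt(2)*sqrt(F) (z(F) = 2 + sqrt(F + F) = 2 + sqrt(2*F) = 2 + sqrt(2)*sqrt(F))
K = 48 (K = -6*(-8) = 48)
q = 192 (q = 48*4 = 192)
q*A(z(6), 17) = 192*(-17) = -3264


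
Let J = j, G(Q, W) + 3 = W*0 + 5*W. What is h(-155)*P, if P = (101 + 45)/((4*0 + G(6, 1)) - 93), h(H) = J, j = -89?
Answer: 12994/91 ≈ 142.79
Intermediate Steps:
G(Q, W) = -3 + 5*W (G(Q, W) = -3 + (W*0 + 5*W) = -3 + (0 + 5*W) = -3 + 5*W)
J = -89
h(H) = -89
P = -146/91 (P = (101 + 45)/((4*0 + (-3 + 5*1)) - 93) = 146/((0 + (-3 + 5)) - 93) = 146/((0 + 2) - 93) = 146/(2 - 93) = 146/(-91) = 146*(-1/91) = -146/91 ≈ -1.6044)
h(-155)*P = -89*(-146/91) = 12994/91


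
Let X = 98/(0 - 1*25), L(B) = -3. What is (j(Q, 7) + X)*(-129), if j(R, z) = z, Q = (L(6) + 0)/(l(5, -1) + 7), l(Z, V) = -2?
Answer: -9933/25 ≈ -397.32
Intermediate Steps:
Q = -⅗ (Q = (-3 + 0)/(-2 + 7) = -3/5 = -3*⅕ = -⅗ ≈ -0.60000)
X = -98/25 (X = 98/(0 - 25) = 98/(-25) = 98*(-1/25) = -98/25 ≈ -3.9200)
(j(Q, 7) + X)*(-129) = (7 - 98/25)*(-129) = (77/25)*(-129) = -9933/25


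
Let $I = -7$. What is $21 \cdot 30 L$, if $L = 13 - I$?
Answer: $12600$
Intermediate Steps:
$L = 20$ ($L = 13 - -7 = 13 + 7 = 20$)
$21 \cdot 30 L = 21 \cdot 30 \cdot 20 = 630 \cdot 20 = 12600$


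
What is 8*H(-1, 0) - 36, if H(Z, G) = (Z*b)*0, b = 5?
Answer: -36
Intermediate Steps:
H(Z, G) = 0 (H(Z, G) = (Z*5)*0 = (5*Z)*0 = 0)
8*H(-1, 0) - 36 = 8*0 - 36 = 0 - 36 = -36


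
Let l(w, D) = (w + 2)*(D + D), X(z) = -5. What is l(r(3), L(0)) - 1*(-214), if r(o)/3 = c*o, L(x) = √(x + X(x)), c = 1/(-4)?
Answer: 214 - I*√5/2 ≈ 214.0 - 1.118*I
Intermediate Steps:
c = -¼ ≈ -0.25000
L(x) = √(-5 + x) (L(x) = √(x - 5) = √(-5 + x))
r(o) = -3*o/4 (r(o) = 3*(-o/4) = -3*o/4)
l(w, D) = 2*D*(2 + w) (l(w, D) = (2 + w)*(2*D) = 2*D*(2 + w))
l(r(3), L(0)) - 1*(-214) = 2*√(-5 + 0)*(2 - ¾*3) - 1*(-214) = 2*√(-5)*(2 - 9/4) + 214 = 2*(I*√5)*(-¼) + 214 = -I*√5/2 + 214 = 214 - I*√5/2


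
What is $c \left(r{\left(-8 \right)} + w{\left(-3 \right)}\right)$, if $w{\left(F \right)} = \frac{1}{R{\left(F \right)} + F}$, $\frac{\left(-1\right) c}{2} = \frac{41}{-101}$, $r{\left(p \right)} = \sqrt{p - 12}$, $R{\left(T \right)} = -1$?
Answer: $- \frac{41}{202} + \frac{164 i \sqrt{5}}{101} \approx -0.20297 + 3.6308 i$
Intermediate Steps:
$r{\left(p \right)} = \sqrt{-12 + p}$
$c = \frac{82}{101}$ ($c = - 2 \frac{41}{-101} = - 2 \cdot 41 \left(- \frac{1}{101}\right) = \left(-2\right) \left(- \frac{41}{101}\right) = \frac{82}{101} \approx 0.81188$)
$w{\left(F \right)} = \frac{1}{-1 + F}$
$c \left(r{\left(-8 \right)} + w{\left(-3 \right)}\right) = \frac{82 \left(\sqrt{-12 - 8} + \frac{1}{-1 - 3}\right)}{101} = \frac{82 \left(\sqrt{-20} + \frac{1}{-4}\right)}{101} = \frac{82 \left(2 i \sqrt{5} - \frac{1}{4}\right)}{101} = \frac{82 \left(- \frac{1}{4} + 2 i \sqrt{5}\right)}{101} = - \frac{41}{202} + \frac{164 i \sqrt{5}}{101}$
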